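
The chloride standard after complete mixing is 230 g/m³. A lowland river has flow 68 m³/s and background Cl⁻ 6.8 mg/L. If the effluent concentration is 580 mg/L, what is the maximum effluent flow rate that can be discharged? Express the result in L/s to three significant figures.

43400 L/s

Mass balance at complete mixing: C_std·(Q_w + Q_r) = Q_w·C_e + Q_r·C_b.
Rearranging, Q_w = Q_r·(C_std − C_b)/(C_e − C_std) = 68·(230 − 6.8) / (580 − 230) = 43.36 m³/s.
= 4.336e+04 L/s.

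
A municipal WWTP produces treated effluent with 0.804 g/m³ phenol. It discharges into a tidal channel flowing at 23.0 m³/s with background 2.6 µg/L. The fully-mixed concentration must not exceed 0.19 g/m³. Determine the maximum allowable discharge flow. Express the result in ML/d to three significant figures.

607 ML/d

2.6 µg/L = 0.0026 mg/L.
Mass balance at complete mixing: C_std·(Q_w + Q_r) = Q_w·C_e + Q_r·C_b.
Rearranging, Q_w = Q_r·(C_std − C_b)/(C_e − C_std) = 23.0·(0.19 − 0.0026) / (0.804 − 0.19) = 7.02 m³/s.
= 606.5 ML/d.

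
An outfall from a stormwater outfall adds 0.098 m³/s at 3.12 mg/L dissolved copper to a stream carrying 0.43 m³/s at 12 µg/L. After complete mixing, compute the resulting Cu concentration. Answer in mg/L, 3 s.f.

0.589 mg/L

12 µg/L = 0.012 mg/L.
By mass balance at complete mixing, C = (0.098·3.12 + 0.43·0.012) / (0.098 + 0.43) = 0.3109/0.528 = 0.5889 mg/L.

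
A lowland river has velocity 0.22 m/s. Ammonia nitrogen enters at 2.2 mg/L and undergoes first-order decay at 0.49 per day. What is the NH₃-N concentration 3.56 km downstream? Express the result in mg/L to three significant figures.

Travel time t = 3.56 km / 0.22 m/s = 3560/0.22 = 1.618e+04 s = 0.1873 d.
First-order decay: C = 2.2·exp(−0.49·0.1873) = 2.2·0.9123 = 2.007 mg/L.

2.01 mg/L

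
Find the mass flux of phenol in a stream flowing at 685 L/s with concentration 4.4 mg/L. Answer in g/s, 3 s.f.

685 L/s = 0.685 m³/s.
Mass flux = Q·C = 0.685 m³/s × 4.4 g/m³ = 3.014 g/s.

3.01 g/s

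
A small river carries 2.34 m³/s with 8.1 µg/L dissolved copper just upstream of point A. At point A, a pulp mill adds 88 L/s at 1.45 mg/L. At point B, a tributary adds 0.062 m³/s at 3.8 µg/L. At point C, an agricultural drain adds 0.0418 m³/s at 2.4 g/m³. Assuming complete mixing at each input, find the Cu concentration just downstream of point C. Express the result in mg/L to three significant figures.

0.0976 mg/L

8.1 µg/L = 0.0081 mg/L.
88 L/s = 0.088 m³/s.
After input A: C = (2.34·0.0081 + 0.088·1.45) / 2.428 = 0.06036 mg/L.
3.8 µg/L = 0.0038 mg/L.
After input B: C = (2.428·0.06036 + 0.062·0.0038) / 2.49 = 0.05895 mg/L.
After input C: C = (2.49·0.05895 + 0.0418·2.4) / 2.532 = 0.0976 mg/L.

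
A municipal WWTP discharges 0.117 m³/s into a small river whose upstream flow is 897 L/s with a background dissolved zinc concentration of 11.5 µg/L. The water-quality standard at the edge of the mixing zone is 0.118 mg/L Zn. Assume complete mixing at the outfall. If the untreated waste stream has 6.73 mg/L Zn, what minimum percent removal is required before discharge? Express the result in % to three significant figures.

86.1 %

897 L/s = 0.897 m³/s.
11.5 µg/L = 0.0115 mg/L.
Mass balance: 0.118·1.014 = 0.117·Cₑ + 0.897·0.0115.
Cₑ = (0.1197 − 0.01032) / 0.117 = 0.9345 mg/L.
Required removal = 1 − 0.9345/6.73 = 86.11 %.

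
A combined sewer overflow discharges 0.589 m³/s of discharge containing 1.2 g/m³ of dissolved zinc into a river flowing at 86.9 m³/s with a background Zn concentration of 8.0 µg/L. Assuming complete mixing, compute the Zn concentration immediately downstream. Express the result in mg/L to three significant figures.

0.0160 mg/L

8.0 µg/L = 0.008 mg/L.
Conservation of mass across the mixing zone: C = (0.589·1.2 + 86.9·0.008) / (0.589 + 86.9) = 1.402/87.49 = 0.01602 mg/L.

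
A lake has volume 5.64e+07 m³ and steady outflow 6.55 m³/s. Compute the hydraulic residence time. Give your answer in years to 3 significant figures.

Q = 6.55 m³/s × 3.156e+07 s/yr = 2.067e+08 m³/yr.
Hydraulic residence time τ = V/Q = 5.64e+07/2.067e+08 = 0.2729 yr.

0.273 yr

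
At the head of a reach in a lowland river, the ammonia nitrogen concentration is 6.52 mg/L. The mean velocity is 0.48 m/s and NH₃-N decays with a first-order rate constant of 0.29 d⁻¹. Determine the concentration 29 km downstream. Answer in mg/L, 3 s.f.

5.32 mg/L

Travel time t = 29 km / 0.48 m/s = 2.9e+04/0.48 = 6.042e+04 s = 0.6993 d.
First-order decay: C = 6.52·exp(−0.29·0.6993) = 6.52·0.8165 = 5.323 mg/L.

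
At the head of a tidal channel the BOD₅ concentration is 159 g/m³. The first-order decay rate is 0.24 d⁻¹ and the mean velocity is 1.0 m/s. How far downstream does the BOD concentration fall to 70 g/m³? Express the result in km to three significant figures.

295 km

From C = C₀·e^(−kt), t = ln(C₀/C)/k = ln(159/70)/0.24 = 0.8204/0.24 = 3.418 d.
Distance = v·t = 1.0 m/s × 2.953e+05 s = 2.953e+05 m = 295.3 km.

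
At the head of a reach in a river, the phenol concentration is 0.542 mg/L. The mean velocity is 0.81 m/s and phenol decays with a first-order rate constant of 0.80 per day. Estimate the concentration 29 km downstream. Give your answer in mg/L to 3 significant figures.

Travel time t = 29 km / 0.81 m/s = 2.9e+04/0.81 = 3.58e+04 s = 0.4144 d.
First-order decay: C = 0.542·exp(−0.80·0.4144) = 0.542·0.7178 = 0.3891 mg/L.

0.389 mg/L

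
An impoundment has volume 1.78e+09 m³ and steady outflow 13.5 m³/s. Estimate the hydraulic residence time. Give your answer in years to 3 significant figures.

Q = 13.5 m³/s × 3.156e+07 s/yr = 4.26e+08 m³/yr.
Hydraulic residence time τ = V/Q = 1.78e+09/4.26e+08 = 4.178 yr.

4.18 yr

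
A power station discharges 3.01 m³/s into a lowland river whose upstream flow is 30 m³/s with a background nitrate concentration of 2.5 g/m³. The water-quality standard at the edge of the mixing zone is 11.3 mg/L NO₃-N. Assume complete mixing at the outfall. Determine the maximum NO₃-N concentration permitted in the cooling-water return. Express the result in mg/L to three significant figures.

99.0 mg/L

Mass balance: 11.3·33.01 = 3.01·Cₑ + 30·2.5.
Cₑ = (373 − 75) / 3.01 = 99.01 mg/L.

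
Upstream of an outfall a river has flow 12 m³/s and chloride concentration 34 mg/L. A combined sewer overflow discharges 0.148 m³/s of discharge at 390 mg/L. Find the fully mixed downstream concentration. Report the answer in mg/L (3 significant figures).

Conservation of mass across the mixing zone: C = (0.148·390 + 12·34) / (0.148 + 12) = 465.7/12.15 = 38.34 mg/L.

38.3 mg/L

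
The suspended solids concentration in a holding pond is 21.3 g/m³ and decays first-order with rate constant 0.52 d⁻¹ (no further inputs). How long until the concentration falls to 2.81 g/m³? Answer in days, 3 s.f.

3.90 d

t = ln(C₀/C)/k = ln(21.3/2.81)/0.52 = 2.026/0.52 = 3.895 d.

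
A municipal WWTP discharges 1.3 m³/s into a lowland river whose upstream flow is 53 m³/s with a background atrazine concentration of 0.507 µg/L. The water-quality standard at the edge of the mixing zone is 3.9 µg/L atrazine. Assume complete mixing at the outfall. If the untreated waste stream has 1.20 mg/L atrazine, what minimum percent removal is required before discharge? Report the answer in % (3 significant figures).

0.507 µg/L = 0.000507 mg/L.
3.9 µg/L = 0.0039 mg/L.
Mass balance: 0.0039·54.3 = 1.3·Cₑ + 53·0.000507.
Cₑ = (0.2118 − 0.02687) / 1.3 = 0.1422 mg/L.
Required removal = 1 − 0.1422/1.20 = 88.15 %.

88.1 %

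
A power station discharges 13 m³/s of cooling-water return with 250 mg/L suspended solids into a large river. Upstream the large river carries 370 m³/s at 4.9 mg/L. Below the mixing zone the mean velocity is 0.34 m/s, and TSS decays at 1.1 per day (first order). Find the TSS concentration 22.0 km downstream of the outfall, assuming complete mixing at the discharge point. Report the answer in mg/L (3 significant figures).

5.80 mg/L

After complete mixing, C₀ = (13·250 + 370·4.9) / 383 = 13.22 mg/L.
Travel time t = 2.2e+04 m / 0.34 m/s = 6.471e+04 s = 0.7489 d.
C = 13.22·exp(−1.1·0.7489) = 13.22·0.4388 = 5.8 mg/L.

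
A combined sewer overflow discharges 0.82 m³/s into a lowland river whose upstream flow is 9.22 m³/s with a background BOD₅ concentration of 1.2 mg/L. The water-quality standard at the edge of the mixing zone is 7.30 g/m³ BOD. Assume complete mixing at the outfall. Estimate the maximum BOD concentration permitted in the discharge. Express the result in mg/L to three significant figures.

75.9 mg/L

Mass balance: 7.3·10.04 = 0.82·Cₑ + 9.22·1.2.
Cₑ = (73.29 − 11.06) / 0.82 = 75.89 mg/L.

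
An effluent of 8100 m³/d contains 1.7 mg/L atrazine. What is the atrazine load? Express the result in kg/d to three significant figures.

8100 m³/d = 0.09375 m³/s.
Mass flux = Q·C = 0.09375 m³/s × 1.7 g/m³ = 0.1594 g/s.
= 0.1594 g/s × 86.4 = 13.77 kg/d.

13.8 kg/d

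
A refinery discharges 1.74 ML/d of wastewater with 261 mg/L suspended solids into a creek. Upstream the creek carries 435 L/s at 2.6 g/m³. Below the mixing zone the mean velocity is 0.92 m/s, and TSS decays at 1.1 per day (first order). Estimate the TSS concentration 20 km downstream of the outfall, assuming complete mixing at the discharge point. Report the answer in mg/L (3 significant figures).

10.6 mg/L

1.74 ML/d = 0.02014 m³/s.
435 L/s = 0.435 m³/s.
After complete mixing, C₀ = (0.02014·261 + 0.435·2.6) / 0.4551 = 14.03 mg/L.
Travel time t = 2e+04 m / 0.92 m/s = 2.174e+04 s = 0.2516 d.
C = 14.03·exp(−1.1·0.2516) = 14.03·0.7582 = 10.64 mg/L.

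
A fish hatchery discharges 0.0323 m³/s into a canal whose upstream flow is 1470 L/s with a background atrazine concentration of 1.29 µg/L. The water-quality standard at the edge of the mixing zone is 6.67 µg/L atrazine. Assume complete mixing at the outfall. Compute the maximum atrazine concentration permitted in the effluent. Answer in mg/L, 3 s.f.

1470 L/s = 1.47 m³/s.
1.29 µg/L = 0.00129 mg/L.
6.67 µg/L = 0.00667 mg/L.
Mass balance: 0.00667·1.502 = 0.0323·Cₑ + 1.47·0.00129.
Cₑ = (0.01002 − 0.001896) / 0.0323 = 0.2515 mg/L.

0.252 mg/L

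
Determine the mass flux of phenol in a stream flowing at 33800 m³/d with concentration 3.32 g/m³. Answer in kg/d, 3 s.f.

33800 m³/d = 0.3912 m³/s.
Mass flux = Q·C = 0.3912 m³/s × 3.32 g/m³ = 1.299 g/s.
= 1.299 g/s × 86.4 = 112.2 kg/d.

112 kg/d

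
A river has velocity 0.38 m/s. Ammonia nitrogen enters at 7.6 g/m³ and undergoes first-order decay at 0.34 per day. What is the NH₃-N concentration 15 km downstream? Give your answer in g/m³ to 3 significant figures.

6.51 g/m³

Travel time t = 15 km / 0.38 m/s = 1.5e+04/0.38 = 3.947e+04 s = 0.4569 d.
First-order decay: C = 7.6·exp(−0.34·0.4569) = 7.6·0.8561 = 6.507 g/m³.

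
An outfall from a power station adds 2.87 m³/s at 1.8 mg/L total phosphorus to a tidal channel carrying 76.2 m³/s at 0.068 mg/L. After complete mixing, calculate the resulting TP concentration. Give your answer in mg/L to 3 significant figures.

0.131 mg/L

Flow-weighted mixing gives C = (2.87·1.8 + 76.2·0.068) / (2.87 + 76.2) = 10.35/79.07 = 0.1309 mg/L.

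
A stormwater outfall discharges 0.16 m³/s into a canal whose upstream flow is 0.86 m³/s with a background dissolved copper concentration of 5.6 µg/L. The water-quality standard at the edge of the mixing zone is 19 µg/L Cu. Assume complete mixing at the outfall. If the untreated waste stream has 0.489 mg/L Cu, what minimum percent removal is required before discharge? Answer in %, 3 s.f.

81.4 %

5.6 µg/L = 0.0056 mg/L.
19 µg/L = 0.019 mg/L.
Mass balance: 0.019·1.02 = 0.16·Cₑ + 0.86·0.0056.
Cₑ = (0.01938 − 0.004816) / 0.16 = 0.09102 mg/L.
Required removal = 1 − 0.09102/0.489 = 81.39 %.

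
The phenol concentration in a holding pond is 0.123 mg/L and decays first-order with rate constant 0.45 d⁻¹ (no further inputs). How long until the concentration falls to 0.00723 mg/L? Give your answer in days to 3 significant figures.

6.30 d

t = ln(C₀/C)/k = ln(0.123/0.00723)/0.45 = 2.834/0.45 = 6.298 d.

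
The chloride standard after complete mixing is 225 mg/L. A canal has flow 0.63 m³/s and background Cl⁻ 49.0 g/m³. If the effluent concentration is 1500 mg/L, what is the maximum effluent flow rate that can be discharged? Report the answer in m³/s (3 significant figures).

0.0870 m³/s

Mass balance at complete mixing: C_std·(Q_w + Q_r) = Q_w·C_e + Q_r·C_b.
Rearranging, Q_w = Q_r·(C_std − C_b)/(C_e − C_std) = 0.63·(225 − 49) / (1500 − 225) = 0.08696 m³/s.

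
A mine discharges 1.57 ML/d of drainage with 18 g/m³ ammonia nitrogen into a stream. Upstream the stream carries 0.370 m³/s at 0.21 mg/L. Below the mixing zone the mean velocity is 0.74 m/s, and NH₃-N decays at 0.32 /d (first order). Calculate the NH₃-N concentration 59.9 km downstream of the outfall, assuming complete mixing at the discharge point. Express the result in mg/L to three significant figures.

0.773 mg/L

1.57 ML/d = 0.01817 m³/s.
After complete mixing, C₀ = (0.01817·18 + 0.37·0.21) / 0.3882 = 1.043 mg/L.
Travel time t = 5.99e+04 m / 0.74 m/s = 8.095e+04 s = 0.9369 d.
C = 1.043·exp(−0.32·0.9369) = 1.043·0.741 = 0.7727 mg/L.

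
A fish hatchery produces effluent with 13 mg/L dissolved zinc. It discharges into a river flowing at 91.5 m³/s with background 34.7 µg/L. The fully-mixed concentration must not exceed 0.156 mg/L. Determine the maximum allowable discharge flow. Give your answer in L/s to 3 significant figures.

34.7 µg/L = 0.0347 mg/L.
Mass balance at complete mixing: C_std·(Q_w + Q_r) = Q_w·C_e + Q_r·C_b.
Rearranging, Q_w = Q_r·(C_std − C_b)/(C_e − C_std) = 91.5·(0.156 − 0.0347) / (13 − 0.156) = 0.8641 m³/s.
= 864.1 L/s.

864 L/s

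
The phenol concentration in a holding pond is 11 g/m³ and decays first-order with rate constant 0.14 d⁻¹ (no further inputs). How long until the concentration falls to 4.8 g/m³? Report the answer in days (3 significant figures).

5.92 d

t = ln(C₀/C)/k = ln(11/4.8)/0.14 = 0.8293/0.14 = 5.923 d.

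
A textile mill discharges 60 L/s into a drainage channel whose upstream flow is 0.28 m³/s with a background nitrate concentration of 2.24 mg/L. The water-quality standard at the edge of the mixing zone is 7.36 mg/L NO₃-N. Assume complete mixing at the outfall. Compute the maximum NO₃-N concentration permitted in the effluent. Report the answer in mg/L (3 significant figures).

60 L/s = 0.06 m³/s.
Mass balance: 7.36·0.34 = 0.06·Cₑ + 0.28·2.24.
Cₑ = (2.502 − 0.6272) / 0.06 = 31.25 mg/L.

31.3 mg/L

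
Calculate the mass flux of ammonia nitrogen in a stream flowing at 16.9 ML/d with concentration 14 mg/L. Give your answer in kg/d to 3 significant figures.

237 kg/d

16.9 ML/d = 0.1956 m³/s.
Mass flux = Q·C = 0.1956 m³/s × 14 g/m³ = 2.738 g/s.
= 2.738 g/s × 86.4 = 236.6 kg/d.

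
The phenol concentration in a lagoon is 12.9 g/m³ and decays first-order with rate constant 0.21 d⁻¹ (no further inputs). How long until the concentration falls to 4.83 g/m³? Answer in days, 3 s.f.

t = ln(C₀/C)/k = ln(12.9/4.83)/0.21 = 0.9824/0.21 = 4.678 d.

4.68 d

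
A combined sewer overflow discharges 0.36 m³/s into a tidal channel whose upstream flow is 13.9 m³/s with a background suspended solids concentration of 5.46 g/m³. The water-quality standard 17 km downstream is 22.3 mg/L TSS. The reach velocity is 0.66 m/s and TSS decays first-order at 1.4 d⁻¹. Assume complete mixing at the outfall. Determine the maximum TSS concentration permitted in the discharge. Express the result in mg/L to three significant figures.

1130 mg/L

Travel time to the compliance point: t = 1.7e+04/0.66 = 2.576e+04 s = 0.2981 d; decay factor exp(−1.4·0.2981) = 0.6588.
So the concentration just after mixing may be at most 22.3/0.6588 = 33.85 mg/L.
Mass balance: 33.85·14.26 = 0.36·Cₑ + 13.9·5.46.
Cₑ = (482.7 − 75.89) / 0.36 = 1130 mg/L.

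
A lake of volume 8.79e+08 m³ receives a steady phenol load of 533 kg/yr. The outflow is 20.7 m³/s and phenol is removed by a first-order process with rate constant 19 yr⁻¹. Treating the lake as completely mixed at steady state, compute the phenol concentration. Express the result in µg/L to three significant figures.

0.0307 µg/L

Outflow Q = 20.7 m³/s × 3.156e+07 s/yr = 6.532e+08 m³/yr.
Steady-state CSTR mass balance: W = Q·C + k·V·C, so C = W/(Q + kV).
Q + kV = 6.532e+08 + 19·8.79e+08 = 1.735e+10 m³/yr.
C = 533/1.735e+10 = 3.071e-08 kg/m³ = 3.071e-05 mg/L = 0.03071 µg/L.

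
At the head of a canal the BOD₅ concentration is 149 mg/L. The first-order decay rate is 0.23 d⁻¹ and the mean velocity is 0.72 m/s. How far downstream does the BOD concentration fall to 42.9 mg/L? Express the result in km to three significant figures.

From C = C₀·e^(−kt), t = ln(C₀/C)/k = ln(149/42.9)/0.23 = 1.245/0.23 = 5.413 d.
Distance = v·t = 0.72 m/s × 4.677e+05 s = 3.368e+05 m = 336.8 km.

337 km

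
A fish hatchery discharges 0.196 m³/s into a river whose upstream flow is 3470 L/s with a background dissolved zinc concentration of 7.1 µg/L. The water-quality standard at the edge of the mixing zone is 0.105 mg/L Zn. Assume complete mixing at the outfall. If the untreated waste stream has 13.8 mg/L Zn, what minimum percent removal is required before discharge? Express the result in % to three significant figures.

86.7 %

3470 L/s = 3.47 m³/s.
7.1 µg/L = 0.0071 mg/L.
Mass balance: 0.105·3.666 = 0.196·Cₑ + 3.47·0.0071.
Cₑ = (0.3849 − 0.02464) / 0.196 = 1.838 mg/L.
Required removal = 1 − 1.838/13.8 = 86.68 %.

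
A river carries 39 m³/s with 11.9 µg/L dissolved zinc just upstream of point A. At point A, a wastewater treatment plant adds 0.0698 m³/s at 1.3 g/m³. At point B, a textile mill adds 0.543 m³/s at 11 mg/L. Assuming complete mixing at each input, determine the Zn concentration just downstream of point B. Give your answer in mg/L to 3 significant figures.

0.165 mg/L

11.9 µg/L = 0.0119 mg/L.
After input A: C = (39·0.0119 + 0.0698·1.3) / 39.07 = 0.0142 mg/L.
After input B: C = (39.07·0.0142 + 0.543·11) / 39.61 = 0.1648 mg/L.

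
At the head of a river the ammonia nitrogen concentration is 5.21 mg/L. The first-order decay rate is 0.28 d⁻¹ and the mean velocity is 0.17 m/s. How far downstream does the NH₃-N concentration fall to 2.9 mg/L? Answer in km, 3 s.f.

30.7 km

From C = C₀·e^(−kt), t = ln(C₀/C)/k = ln(5.21/2.9)/0.28 = 0.5859/0.28 = 2.092 d.
Distance = v·t = 0.17 m/s × 1.808e+05 s = 3.073e+04 m = 30.73 km.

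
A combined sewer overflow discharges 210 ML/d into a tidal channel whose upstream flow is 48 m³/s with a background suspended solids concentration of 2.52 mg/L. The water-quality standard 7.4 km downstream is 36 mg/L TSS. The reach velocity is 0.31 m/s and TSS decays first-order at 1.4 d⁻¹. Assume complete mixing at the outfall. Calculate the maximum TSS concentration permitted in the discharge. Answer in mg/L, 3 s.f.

1050 mg/L

210 ML/d = 2.431 m³/s.
Travel time to the compliance point: t = 7400/0.31 = 2.387e+04 s = 0.2763 d; decay factor exp(−1.4·0.2763) = 0.6792.
So the concentration just after mixing may be at most 36/0.6792 = 53 mg/L.
Mass balance: 53·50.43 = 2.431·Cₑ + 48·2.52.
Cₑ = (2673 − 121) / 2.431 = 1050 mg/L.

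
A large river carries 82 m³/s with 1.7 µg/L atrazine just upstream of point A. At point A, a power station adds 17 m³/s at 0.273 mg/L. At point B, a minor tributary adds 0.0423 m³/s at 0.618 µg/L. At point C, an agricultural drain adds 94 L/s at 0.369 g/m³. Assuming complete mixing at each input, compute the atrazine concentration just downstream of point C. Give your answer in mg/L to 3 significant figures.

0.0486 mg/L

1.7 µg/L = 0.0017 mg/L.
After input A: C = (82·0.0017 + 17·0.273) / 99 = 0.04829 mg/L.
0.618 µg/L = 0.000618 mg/L.
After input B: C = (99·0.04829 + 0.0423·0.000618) / 99.04 = 0.04827 mg/L.
94 L/s = 0.094 m³/s.
After input C: C = (99.04·0.04827 + 0.094·0.369) / 99.14 = 0.04857 mg/L.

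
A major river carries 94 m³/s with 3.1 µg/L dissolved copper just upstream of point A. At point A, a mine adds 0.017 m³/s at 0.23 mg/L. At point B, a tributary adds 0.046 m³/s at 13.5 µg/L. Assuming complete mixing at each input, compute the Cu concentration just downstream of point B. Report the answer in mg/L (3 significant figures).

3.1 µg/L = 0.0031 mg/L.
After input A: C = (94·0.0031 + 0.017·0.23) / 94.02 = 0.003141 mg/L.
13.5 µg/L = 0.0135 mg/L.
After input B: C = (94.02·0.003141 + 0.046·0.0135) / 94.06 = 0.003146 mg/L.

0.00315 mg/L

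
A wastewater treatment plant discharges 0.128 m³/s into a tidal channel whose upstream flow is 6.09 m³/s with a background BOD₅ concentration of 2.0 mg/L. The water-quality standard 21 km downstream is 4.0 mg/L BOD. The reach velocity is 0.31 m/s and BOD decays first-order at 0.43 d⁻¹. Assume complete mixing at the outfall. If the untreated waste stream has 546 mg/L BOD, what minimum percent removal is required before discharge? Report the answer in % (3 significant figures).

Travel time to the compliance point: t = 2.1e+04/0.31 = 6.774e+04 s = 0.7841 d; decay factor exp(−0.43·0.7841) = 0.7138.
So the concentration just after mixing may be at most 4/0.7138 = 5.604 mg/L.
Mass balance: 5.604·6.218 = 0.128·Cₑ + 6.09·2.
Cₑ = (34.84 − 12.18) / 0.128 = 177.1 mg/L.
Required removal = 1 − 177.1/546 = 67.57 %.

67.6 %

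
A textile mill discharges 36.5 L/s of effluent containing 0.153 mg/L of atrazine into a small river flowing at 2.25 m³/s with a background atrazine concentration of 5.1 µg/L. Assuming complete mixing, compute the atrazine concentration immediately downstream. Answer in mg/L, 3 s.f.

36.5 L/s = 0.0365 m³/s.
5.1 µg/L = 0.0051 mg/L.
Flow-weighted mixing gives C = (0.0365·0.153 + 2.25·0.0051) / (0.0365 + 2.25) = 0.01706/2.287 = 0.007461 mg/L.

0.00746 mg/L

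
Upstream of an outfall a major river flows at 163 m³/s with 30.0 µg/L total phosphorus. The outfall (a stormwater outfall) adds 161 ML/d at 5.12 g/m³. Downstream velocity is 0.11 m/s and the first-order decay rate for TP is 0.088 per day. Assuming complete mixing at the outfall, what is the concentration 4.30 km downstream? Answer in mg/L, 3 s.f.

0.0841 mg/L

161 ML/d = 1.863 m³/s.
30.0 µg/L = 0.03 mg/L.
After complete mixing, C₀ = (1.863·5.12 + 163·0.03) / 164.9 = 0.08753 mg/L.
Travel time t = 4300 m / 0.11 m/s = 3.909e+04 s = 0.4524 d.
C = 0.08753·exp(−0.088·0.4524) = 0.08753·0.961 = 0.08411 mg/L.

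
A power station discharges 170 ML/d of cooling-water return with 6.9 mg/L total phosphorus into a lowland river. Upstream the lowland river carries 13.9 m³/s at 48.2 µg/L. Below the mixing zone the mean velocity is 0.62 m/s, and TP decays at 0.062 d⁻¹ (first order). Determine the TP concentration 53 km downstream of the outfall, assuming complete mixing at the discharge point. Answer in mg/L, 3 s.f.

0.844 mg/L

170 ML/d = 1.968 m³/s.
48.2 µg/L = 0.0482 mg/L.
After complete mixing, C₀ = (1.968·6.9 + 13.9·0.0482) / 15.87 = 0.8978 mg/L.
Travel time t = 5.3e+04 m / 0.62 m/s = 8.548e+04 s = 0.9894 d.
C = 0.8978·exp(−0.062·0.9894) = 0.8978·0.9405 = 0.8444 mg/L.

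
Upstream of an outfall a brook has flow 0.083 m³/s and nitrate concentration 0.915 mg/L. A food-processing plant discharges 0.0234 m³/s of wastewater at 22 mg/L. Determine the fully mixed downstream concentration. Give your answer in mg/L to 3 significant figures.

Flow-weighted mixing gives C = (0.0234·22 + 0.083·0.915) / (0.0234 + 0.083) = 0.5907/0.1064 = 5.552 mg/L.

5.55 mg/L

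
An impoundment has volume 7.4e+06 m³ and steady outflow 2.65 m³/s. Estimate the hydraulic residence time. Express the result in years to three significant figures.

0.0885 yr

Q = 2.65 m³/s × 3.156e+07 s/yr = 8.363e+07 m³/yr.
Hydraulic residence time τ = V/Q = 7.4e+06/8.363e+07 = 0.08849 yr.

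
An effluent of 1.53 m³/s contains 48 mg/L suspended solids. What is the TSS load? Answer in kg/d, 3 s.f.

Mass flux = Q·C = 1.53 m³/s × 48 g/m³ = 73.44 g/s.
= 73.44 g/s × 86.4 = 6345 kg/d.

6350 kg/d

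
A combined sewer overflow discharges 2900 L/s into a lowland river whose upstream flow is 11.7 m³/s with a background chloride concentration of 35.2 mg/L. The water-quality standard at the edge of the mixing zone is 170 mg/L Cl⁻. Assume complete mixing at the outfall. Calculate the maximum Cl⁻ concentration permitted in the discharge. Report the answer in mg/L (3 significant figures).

714 mg/L

2900 L/s = 2.9 m³/s.
Mass balance: 170·14.6 = 2.9·Cₑ + 11.7·35.2.
Cₑ = (2482 − 411.8) / 2.9 = 713.8 mg/L.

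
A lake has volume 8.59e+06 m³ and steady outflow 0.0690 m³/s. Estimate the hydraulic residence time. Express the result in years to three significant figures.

Q = 0.0690 m³/s × 3.156e+07 s/yr = 2.177e+06 m³/yr.
Hydraulic residence time τ = V/Q = 8.59e+06/2.177e+06 = 3.945 yr.

3.94 yr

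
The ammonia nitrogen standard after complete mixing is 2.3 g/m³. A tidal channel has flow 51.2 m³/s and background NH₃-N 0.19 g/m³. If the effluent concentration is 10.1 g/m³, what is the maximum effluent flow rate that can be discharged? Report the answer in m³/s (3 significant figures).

Mass balance at complete mixing: C_std·(Q_w + Q_r) = Q_w·C_e + Q_r·C_b.
Rearranging, Q_w = Q_r·(C_std − C_b)/(C_e − C_std) = 51.2·(2.3 − 0.19) / (10.1 − 2.3) = 13.85 m³/s.

13.9 m³/s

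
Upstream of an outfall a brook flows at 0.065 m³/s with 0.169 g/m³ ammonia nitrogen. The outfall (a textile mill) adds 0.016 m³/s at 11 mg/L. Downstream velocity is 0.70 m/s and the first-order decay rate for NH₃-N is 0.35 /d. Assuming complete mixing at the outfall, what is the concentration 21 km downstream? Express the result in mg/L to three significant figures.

2.04 mg/L

After complete mixing, C₀ = (0.016·11 + 0.065·0.169) / 0.081 = 2.308 mg/L.
Travel time t = 2.1e+04 m / 0.70 m/s = 3e+04 s = 0.3472 d.
C = 2.308·exp(−0.35·0.3472) = 2.308·0.8856 = 2.044 mg/L.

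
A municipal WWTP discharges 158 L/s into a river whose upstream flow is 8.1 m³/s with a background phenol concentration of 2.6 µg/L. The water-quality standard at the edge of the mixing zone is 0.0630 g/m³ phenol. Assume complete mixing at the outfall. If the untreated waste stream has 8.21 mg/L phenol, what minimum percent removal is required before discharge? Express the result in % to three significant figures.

158 L/s = 0.158 m³/s.
2.6 µg/L = 0.0026 mg/L.
Mass balance: 0.063·8.258 = 0.158·Cₑ + 8.1·0.0026.
Cₑ = (0.5203 − 0.02106) / 0.158 = 3.159 mg/L.
Required removal = 1 − 3.159/8.21 = 61.52 %.

61.5 %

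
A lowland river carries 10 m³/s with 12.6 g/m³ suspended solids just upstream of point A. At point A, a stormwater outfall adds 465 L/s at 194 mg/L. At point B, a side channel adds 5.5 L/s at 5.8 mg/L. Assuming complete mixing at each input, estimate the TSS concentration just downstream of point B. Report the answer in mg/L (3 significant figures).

465 L/s = 0.465 m³/s.
After input A: C = (10·12.6 + 0.465·194) / 10.46 = 20.66 mg/L.
5.5 L/s = 0.0055 m³/s.
After input B: C = (10.46·20.66 + 0.0055·5.8) / 10.47 = 20.65 mg/L.

20.7 mg/L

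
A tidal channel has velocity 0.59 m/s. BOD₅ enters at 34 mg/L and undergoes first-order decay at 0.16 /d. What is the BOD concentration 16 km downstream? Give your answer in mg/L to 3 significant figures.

Travel time t = 16 km / 0.59 m/s = 1.6e+04/0.59 = 2.712e+04 s = 0.3139 d.
First-order decay: C = 34·exp(−0.16·0.3139) = 34·0.951 = 32.33 mg/L.

32.3 mg/L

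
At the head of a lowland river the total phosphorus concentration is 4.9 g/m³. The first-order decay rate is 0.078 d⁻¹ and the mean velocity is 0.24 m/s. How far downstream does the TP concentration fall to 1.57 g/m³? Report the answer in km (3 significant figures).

From C = C₀·e^(−kt), t = ln(C₀/C)/k = ln(4.9/1.57)/0.078 = 1.138/0.078 = 14.59 d.
Distance = v·t = 0.24 m/s × 1.261e+06 s = 3.026e+05 m = 302.6 km.

303 km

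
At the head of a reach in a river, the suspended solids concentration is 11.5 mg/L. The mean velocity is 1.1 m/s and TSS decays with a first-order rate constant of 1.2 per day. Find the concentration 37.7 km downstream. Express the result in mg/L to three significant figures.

7.14 mg/L

Travel time t = 37.7 km / 1.1 m/s = 3.77e+04/1.1 = 3.427e+04 s = 0.3967 d.
First-order decay: C = 11.5·exp(−1.2·0.3967) = 11.5·0.6213 = 7.144 mg/L.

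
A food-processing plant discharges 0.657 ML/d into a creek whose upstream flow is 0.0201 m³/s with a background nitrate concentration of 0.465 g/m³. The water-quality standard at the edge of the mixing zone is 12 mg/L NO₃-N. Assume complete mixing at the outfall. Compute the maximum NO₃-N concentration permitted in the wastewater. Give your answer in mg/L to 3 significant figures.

0.657 ML/d = 0.007604 m³/s.
Mass balance: 12·0.0277 = 0.007604·Cₑ + 0.0201·0.465.
Cₑ = (0.3324 − 0.009347) / 0.007604 = 42.49 mg/L.

42.5 mg/L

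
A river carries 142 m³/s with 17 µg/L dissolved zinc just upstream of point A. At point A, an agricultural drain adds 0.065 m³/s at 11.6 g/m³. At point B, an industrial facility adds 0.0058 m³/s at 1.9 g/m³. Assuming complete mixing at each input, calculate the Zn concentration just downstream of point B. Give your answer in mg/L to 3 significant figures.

0.0224 mg/L

17 µg/L = 0.017 mg/L.
After input A: C = (142·0.017 + 0.065·11.6) / 142.1 = 0.0223 mg/L.
After input B: C = (142.1·0.0223 + 0.0058·1.9) / 142.1 = 0.02238 mg/L.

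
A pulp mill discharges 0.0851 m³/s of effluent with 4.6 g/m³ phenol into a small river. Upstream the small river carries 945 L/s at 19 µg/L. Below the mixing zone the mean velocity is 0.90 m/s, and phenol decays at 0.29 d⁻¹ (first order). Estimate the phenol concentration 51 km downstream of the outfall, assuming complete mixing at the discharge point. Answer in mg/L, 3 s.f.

945 L/s = 0.945 m³/s.
19 µg/L = 0.019 mg/L.
After complete mixing, C₀ = (0.0851·4.6 + 0.945·0.019) / 1.03 = 0.3975 mg/L.
Travel time t = 5.1e+04 m / 0.90 m/s = 5.667e+04 s = 0.6559 d.
C = 0.3975·exp(−0.29·0.6559) = 0.3975·0.8268 = 0.3286 mg/L.

0.329 mg/L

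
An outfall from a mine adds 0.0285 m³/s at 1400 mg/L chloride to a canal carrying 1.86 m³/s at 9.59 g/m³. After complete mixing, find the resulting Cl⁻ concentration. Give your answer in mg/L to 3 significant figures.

30.6 mg/L

By mass balance at complete mixing, C = (0.0285·1400 + 1.86·9.59) / (0.0285 + 1.86) = 57.74/1.889 = 30.57 mg/L.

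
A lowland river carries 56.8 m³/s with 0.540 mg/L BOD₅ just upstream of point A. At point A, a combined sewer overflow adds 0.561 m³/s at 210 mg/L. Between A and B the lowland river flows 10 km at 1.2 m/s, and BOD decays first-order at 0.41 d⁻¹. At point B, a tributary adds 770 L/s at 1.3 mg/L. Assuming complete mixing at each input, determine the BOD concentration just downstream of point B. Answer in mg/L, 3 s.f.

After input A: C = (56.8·0.54 + 0.561·210) / 57.36 = 2.589 mg/L.
Over the 10 km reach to input B (t = 8333 s = 0.09645 d), decay gives C = 2.589·exp(−0.41·0.09645) = 2.488 mg/L.
770 L/s = 0.77 m³/s.
After input B: C = (57.36·2.488 + 0.77·1.3) / 58.13 = 2.472 mg/L.

2.47 mg/L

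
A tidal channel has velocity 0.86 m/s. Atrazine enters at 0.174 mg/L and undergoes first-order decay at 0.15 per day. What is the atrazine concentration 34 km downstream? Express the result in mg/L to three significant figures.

0.162 mg/L

Travel time t = 34 km / 0.86 m/s = 3.4e+04/0.86 = 3.953e+04 s = 0.4576 d.
First-order decay: C = 0.174·exp(−0.15·0.4576) = 0.174·0.9337 = 0.1625 mg/L.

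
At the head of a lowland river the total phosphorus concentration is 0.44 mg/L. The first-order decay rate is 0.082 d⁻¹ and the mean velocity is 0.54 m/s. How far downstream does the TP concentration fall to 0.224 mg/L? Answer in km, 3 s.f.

384 km

From C = C₀·e^(−kt), t = ln(C₀/C)/k = ln(0.44/0.224)/0.082 = 0.6751/0.082 = 8.233 d.
Distance = v·t = 0.54 m/s × 7.114e+05 s = 3.841e+05 m = 384.1 km.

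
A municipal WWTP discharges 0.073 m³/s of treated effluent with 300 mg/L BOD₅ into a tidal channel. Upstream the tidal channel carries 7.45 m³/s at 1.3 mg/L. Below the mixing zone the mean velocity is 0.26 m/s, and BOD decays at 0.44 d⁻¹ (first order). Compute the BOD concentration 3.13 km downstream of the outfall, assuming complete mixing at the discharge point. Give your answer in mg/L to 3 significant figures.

After complete mixing, C₀ = (0.073·300 + 7.45·1.3) / 7.523 = 4.198 mg/L.
Travel time t = 3130 m / 0.26 m/s = 1.204e+04 s = 0.1393 d.
C = 4.198·exp(−0.44·0.1393) = 4.198·0.9405 = 3.949 mg/L.

3.95 mg/L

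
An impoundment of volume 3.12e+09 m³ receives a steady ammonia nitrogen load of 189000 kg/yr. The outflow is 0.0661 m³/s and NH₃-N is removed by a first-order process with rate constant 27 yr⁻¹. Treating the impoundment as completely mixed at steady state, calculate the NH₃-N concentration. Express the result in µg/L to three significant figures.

Outflow Q = 0.0661 m³/s × 3.156e+07 s/yr = 2.086e+06 m³/yr.
Steady-state CSTR mass balance: W = Q·C + k·V·C, so C = W/(Q + kV).
Q + kV = 2.086e+06 + 27·3.12e+09 = 8.424e+10 m³/yr.
C = 189000/8.424e+10 = 2.244e-06 kg/m³ = 0.002244 mg/L = 2.244 µg/L.

2.24 µg/L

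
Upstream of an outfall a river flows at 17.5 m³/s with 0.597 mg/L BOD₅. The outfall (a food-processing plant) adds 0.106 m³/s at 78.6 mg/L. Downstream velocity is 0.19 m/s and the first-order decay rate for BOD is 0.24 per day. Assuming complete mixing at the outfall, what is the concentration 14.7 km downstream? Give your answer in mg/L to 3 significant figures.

0.860 mg/L

After complete mixing, C₀ = (0.106·78.6 + 17.5·0.597) / 17.61 = 1.067 mg/L.
Travel time t = 1.47e+04 m / 0.19 m/s = 7.737e+04 s = 0.8955 d.
C = 1.067·exp(−0.24·0.8955) = 1.067·0.8066 = 0.8604 mg/L.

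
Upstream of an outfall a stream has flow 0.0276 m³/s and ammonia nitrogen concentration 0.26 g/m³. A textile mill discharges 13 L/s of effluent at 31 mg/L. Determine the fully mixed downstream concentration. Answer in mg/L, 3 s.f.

10.1 mg/L

13 L/s = 0.013 m³/s.
Flow-weighted mixing gives C = (0.013·31 + 0.0276·0.26) / (0.013 + 0.0276) = 0.4102/0.0406 = 10.1 mg/L.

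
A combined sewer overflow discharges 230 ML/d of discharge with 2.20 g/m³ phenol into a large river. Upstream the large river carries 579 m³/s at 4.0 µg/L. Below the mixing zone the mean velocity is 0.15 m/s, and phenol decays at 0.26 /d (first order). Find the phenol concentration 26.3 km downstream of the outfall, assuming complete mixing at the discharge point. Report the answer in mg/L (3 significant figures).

0.00829 mg/L

230 ML/d = 2.662 m³/s.
4.0 µg/L = 0.004 mg/L.
After complete mixing, C₀ = (2.662·2.2 + 579·0.004) / 581.7 = 0.01405 mg/L.
Travel time t = 2.63e+04 m / 0.15 m/s = 1.753e+05 s = 2.029 d.
C = 0.01405·exp(−0.26·2.029) = 0.01405·0.59 = 0.00829 mg/L.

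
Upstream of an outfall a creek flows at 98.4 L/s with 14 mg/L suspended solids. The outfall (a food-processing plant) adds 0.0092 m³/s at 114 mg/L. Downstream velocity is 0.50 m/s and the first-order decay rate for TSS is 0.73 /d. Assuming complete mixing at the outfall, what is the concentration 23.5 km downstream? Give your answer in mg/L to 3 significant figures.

98.4 L/s = 0.0984 m³/s.
After complete mixing, C₀ = (0.0092·114 + 0.0984·14) / 0.1076 = 22.55 mg/L.
Travel time t = 2.35e+04 m / 0.50 m/s = 4.7e+04 s = 0.544 d.
C = 22.55·exp(−0.73·0.544) = 22.55·0.6723 = 15.16 mg/L.

15.2 mg/L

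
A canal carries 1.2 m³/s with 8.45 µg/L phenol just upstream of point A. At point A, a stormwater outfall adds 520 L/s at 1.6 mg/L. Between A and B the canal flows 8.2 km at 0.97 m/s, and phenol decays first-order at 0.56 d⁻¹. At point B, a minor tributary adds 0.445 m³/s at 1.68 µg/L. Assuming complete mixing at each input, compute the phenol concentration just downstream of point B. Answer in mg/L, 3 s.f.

0.369 mg/L

8.45 µg/L = 0.00845 mg/L.
520 L/s = 0.52 m³/s.
After input A: C = (1.2·0.00845 + 0.52·1.6) / 1.72 = 0.4896 mg/L.
Over the 8.2 km reach to input B (t = 8454 s = 0.09784 d), decay gives C = 0.4896·exp(−0.56·0.09784) = 0.4635 mg/L.
1.68 µg/L = 0.00168 mg/L.
After input B: C = (1.72·0.4635 + 0.445·0.00168) / 2.165 = 0.3686 mg/L.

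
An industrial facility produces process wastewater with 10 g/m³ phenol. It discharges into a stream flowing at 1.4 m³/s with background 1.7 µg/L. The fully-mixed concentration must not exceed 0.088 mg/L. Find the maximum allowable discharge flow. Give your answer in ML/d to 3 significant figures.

1.05 ML/d

1.7 µg/L = 0.0017 mg/L.
Mass balance at complete mixing: C_std·(Q_w + Q_r) = Q_w·C_e + Q_r·C_b.
Rearranging, Q_w = Q_r·(C_std − C_b)/(C_e − C_std) = 1.4·(0.088 − 0.0017) / (10 − 0.088) = 0.01219 m³/s.
= 1.053 ML/d.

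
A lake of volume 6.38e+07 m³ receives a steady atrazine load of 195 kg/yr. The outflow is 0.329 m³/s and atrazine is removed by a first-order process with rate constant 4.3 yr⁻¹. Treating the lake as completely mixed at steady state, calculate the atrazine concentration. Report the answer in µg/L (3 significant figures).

0.685 µg/L

Outflow Q = 0.329 m³/s × 3.156e+07 s/yr = 1.038e+07 m³/yr.
Steady-state CSTR mass balance: W = Q·C + k·V·C, so C = W/(Q + kV).
Q + kV = 1.038e+07 + 4.3·6.38e+07 = 2.847e+08 m³/yr.
C = 195/2.847e+08 = 6.849e-07 kg/m³ = 0.0006849 mg/L = 0.6849 µg/L.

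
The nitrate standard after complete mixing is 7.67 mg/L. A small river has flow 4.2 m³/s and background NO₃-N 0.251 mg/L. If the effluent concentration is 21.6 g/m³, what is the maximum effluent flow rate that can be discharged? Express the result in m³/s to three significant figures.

Mass balance at complete mixing: C_std·(Q_w + Q_r) = Q_w·C_e + Q_r·C_b.
Rearranging, Q_w = Q_r·(C_std − C_b)/(C_e − C_std) = 4.2·(7.67 − 0.251) / (21.6 − 7.67) = 2.237 m³/s.

2.24 m³/s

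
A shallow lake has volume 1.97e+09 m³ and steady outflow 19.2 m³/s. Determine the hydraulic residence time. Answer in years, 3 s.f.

Q = 19.2 m³/s × 3.156e+07 s/yr = 6.059e+08 m³/yr.
Hydraulic residence time τ = V/Q = 1.97e+09/6.059e+08 = 3.251 yr.

3.25 yr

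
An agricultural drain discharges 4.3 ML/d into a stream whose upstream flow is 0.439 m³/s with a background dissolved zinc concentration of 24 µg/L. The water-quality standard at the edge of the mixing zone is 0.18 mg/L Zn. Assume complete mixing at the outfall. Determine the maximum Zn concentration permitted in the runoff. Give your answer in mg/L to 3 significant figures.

1.56 mg/L

4.3 ML/d = 0.04977 m³/s.
24 µg/L = 0.024 mg/L.
Mass balance: 0.18·0.4888 = 0.04977·Cₑ + 0.439·0.024.
Cₑ = (0.08798 − 0.01054) / 0.04977 = 1.556 mg/L.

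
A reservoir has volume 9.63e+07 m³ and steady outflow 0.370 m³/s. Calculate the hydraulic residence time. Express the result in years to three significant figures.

Q = 0.370 m³/s × 3.156e+07 s/yr = 1.168e+07 m³/yr.
Hydraulic residence time τ = V/Q = 9.63e+07/1.168e+07 = 8.247 yr.

8.25 yr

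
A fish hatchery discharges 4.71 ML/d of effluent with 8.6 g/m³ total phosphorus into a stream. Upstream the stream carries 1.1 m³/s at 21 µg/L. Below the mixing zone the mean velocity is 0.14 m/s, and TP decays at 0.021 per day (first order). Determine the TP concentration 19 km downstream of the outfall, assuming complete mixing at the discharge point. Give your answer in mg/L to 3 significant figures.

0.412 mg/L

4.71 ML/d = 0.05451 m³/s.
21 µg/L = 0.021 mg/L.
After complete mixing, C₀ = (0.05451·8.6 + 1.1·0.021) / 1.155 = 0.4261 mg/L.
Travel time t = 1.9e+04 m / 0.14 m/s = 1.357e+05 s = 1.571 d.
C = 0.4261·exp(−0.021·1.571) = 0.4261·0.9676 = 0.4123 mg/L.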